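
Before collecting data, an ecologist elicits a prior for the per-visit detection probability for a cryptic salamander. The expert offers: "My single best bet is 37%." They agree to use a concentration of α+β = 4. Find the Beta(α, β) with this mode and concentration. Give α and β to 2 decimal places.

α = 1.74, β = 2.26

For α,β > 1 the Beta mode is (α−1)/(α+β−2). With α+β = 4, the mode is (α−1)/2.
Set (α−1)/2 = 0.37 → α = 1 + 0.37·2 = 1.74.
β = 4 − α = 2.26.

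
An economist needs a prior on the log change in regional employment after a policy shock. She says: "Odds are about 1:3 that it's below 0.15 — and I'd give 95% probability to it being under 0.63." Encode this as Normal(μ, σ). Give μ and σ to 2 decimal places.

The p-quantile of Normal(μ,σ) is μ + z_p·σ, with z_{0.25} = -0.6745 and z_{0.95} = 1.645.
Eliminate σ: μ = (z₂·x₁ − z₁·x₂)/(z₂ − z₁) = (1.645·0.15 − (-0.6745)·0.63)/2.319 = 0.29.
Then σ = (x₂ − x₁)/(z₂ − z₁) = (0.63 − 0.15)/2.319 = 0.21.

μ = 0.29, σ = 0.21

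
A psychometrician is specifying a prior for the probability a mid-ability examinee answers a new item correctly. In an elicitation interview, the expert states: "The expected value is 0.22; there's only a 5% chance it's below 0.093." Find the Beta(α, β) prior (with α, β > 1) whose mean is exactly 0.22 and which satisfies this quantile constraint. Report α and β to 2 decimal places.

With mean 0.22 fixed, write α = 0.22s, β = 0.78s where s = α+β.
Need P(θ < 0.093) = 0.05 under Beta(0.22s, 0.78s). Normal approximation: (q−m)/√(m(1−m)/s) ≈ z_{0.05} = -1.64, so s ≈ 0.22·0.78·(-1.64)²/(0.093−0.22)² = 28.8.
At s = 28.8: P(θ<0.093) ≈ 0.027. Adjusting to match 0.05 gives s ≈ 21.71.
So α = 0.22·21.71 ≈ 4.78, β = 0.78·21.71 ≈ 16.93.

α ≈ 4.78, β ≈ 16.93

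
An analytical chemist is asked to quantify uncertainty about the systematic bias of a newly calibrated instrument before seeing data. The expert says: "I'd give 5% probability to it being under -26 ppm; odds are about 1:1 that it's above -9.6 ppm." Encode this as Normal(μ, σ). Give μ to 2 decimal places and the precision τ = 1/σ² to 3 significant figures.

μ = -9.60, τ = 0.0101

The p-quantile of Normal(μ,σ) is μ + z_p·σ, with z_{0.05} = -1.645 and z_{0.5} = 0.
Eliminate σ: μ = (z₂·x₁ − z₁·x₂)/(z₂ − z₁) = (0·-26 − (-1.645)·-9.6)/1.645 = -9.60.
Then σ = (x₂ − x₁)/(z₂ − z₁) = (-9.6 − -26)/1.645 = 9.97.
Precision τ = 1/σ² = 1/9.97² = 0.0101.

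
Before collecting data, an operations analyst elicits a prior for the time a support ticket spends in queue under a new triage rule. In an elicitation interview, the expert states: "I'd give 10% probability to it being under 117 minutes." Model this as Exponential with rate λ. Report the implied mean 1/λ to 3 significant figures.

P(T < 117.0) = 1 − e^(−λ·117.0) = 0.1, so λ = −ln(1−0.1)/117.0 = −ln(0.9)/117.0 = 0.000901.
Mean = 1/λ = 1110 minutes.

mean ≈ 1110 minutes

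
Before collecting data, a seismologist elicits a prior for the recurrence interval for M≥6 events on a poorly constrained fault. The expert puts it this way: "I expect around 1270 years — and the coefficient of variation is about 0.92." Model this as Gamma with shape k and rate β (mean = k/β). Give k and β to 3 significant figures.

For Gamma(k, rate β): mean = k/β, variance = k/β², so CV = 1/√k.
CV = 0.92, hence k = 1/CV² = 1.18.
Then β = k/mean = 1.18/1270 = 0.00093.

k ≈ 1.18, β ≈ 0.00093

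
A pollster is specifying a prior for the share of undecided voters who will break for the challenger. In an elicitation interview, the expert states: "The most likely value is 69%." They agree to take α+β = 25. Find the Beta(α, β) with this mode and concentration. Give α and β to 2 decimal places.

α = 16.87, β = 8.13

For α,β > 1 the Beta mode is (α−1)/(α+β−2). With α+β = 25, the mode is (α−1)/23.
Set (α−1)/23 = 0.69 → α = 1 + 0.69·23 = 16.87.
β = 25 − α = 8.13.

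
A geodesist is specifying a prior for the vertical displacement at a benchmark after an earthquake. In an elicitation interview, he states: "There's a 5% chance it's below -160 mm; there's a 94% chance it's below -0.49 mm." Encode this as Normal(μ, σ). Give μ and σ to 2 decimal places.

For Normal(μ,σ), the p-quantile is μ + z_p·σ. Here z_{0.05} = -1.645, z_{0.94} = 1.555.
So -160 = μ − 1.645σ and -0.49 = μ + 1.555σ.
Subtracting: σ = (-0.49 − -160)/(1.555 − (-1.645)) = 49.85.
Then μ = -160 − (-1.645)·49.85 = -78.00.

μ = -78.00, σ = 49.85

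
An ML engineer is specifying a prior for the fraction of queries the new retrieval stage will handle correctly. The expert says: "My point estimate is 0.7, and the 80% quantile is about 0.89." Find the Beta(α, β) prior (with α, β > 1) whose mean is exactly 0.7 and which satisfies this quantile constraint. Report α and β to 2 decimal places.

α ≈ 2.89, β ≈ 1.24

With mean 0.7 fixed, write α = 0.7s, β = 0.3s where s = α+β.
Need P(θ < 0.89) = 0.8 under Beta(0.7s, 0.3s). Normal approximation: (q−m)/√(m(1−m)/s) ≈ z_{0.8} = 0.842, so s ≈ 0.7·0.3·(0.842)²/(0.89−0.7)² = 4.1.
At s = 4.1: P(θ<0.89) ≈ 0.799. Adjusting to match 0.8 gives s ≈ 4.13.
So α = 0.7·4.13 ≈ 2.89, β = 0.3·4.13 ≈ 1.24.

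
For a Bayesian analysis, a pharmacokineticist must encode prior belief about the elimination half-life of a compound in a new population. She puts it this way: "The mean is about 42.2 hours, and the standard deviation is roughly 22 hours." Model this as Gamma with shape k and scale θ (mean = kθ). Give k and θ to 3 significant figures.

k ≈ 3.68, θ ≈ 11.5

For Gamma(k, scale θ): mean = kθ, variance = kθ², so CV = 1/√k.
CV = SD/mean = 22/42.2 = 0.5213, hence k = 1/CV² = 3.68.
Then θ = mean/k = 42.2/3.68 = 11.5.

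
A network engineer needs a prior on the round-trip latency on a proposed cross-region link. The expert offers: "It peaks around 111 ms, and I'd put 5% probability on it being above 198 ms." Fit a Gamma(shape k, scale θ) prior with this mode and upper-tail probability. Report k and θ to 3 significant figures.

Gamma(k,θ) with k>1 has mode (k−1)θ, so θ = 111/(k−1).
Need P(X < 198) = 0.95 with θ tied to k this way. Start at k = 2, θ = 111: P(X<198) ≈ 0.532.
Too low — raise k to concentrate. Iterating converges to k ≈ 9.32.
Then θ = 111/(9.32−1) ≈ 13.3.

k ≈ 9.32, θ ≈ 13.3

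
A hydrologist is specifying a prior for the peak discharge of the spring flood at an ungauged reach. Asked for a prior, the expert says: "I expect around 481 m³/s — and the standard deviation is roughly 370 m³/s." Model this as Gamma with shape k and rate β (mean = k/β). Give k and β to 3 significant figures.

k ≈ 1.69, β ≈ 0.00351

For Gamma(k, rate β): mean = k/β, variance = k/β², so CV = 1/√k.
CV = SD/mean = 370/481 = 0.7692, hence k = 1/CV² = 1.69.
Then β = k/mean = 1.69/481 = 0.00351.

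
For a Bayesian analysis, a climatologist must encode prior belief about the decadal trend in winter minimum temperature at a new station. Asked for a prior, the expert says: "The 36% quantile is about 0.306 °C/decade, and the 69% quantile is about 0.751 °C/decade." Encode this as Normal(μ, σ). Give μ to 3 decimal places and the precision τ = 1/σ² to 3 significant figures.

μ = 0.493, τ = 3.69

For Normal(μ,σ), the p-quantile is μ + z_p·σ. Here z_{0.36} = -0.3585, z_{0.69} = 0.4959.
So 0.306 = μ − 0.3585σ and 0.751 = μ + 0.4959σ.
Subtracting: σ = (0.751 − 0.306)/(0.4959 − (-0.3585)) = 0.521.
Then μ = 0.306 − (-0.3585)·0.521 = 0.493.
Precision τ = 1/σ² = 1/0.5209² = 3.69.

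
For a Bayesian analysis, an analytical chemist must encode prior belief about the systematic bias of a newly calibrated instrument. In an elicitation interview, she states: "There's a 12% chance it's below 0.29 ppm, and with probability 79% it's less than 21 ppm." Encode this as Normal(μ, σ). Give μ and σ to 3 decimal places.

For Normal(μ,σ), the p-quantile is μ + z_p·σ. Here z_{0.12} = -1.175, z_{0.79} = 0.8064.
So 0.29 = μ − 1.175σ and 21 = μ + 0.8064σ.
Subtracting: σ = (21 − 0.29)/(0.8064 − (-1.175)) = 10.452.
Then μ = 0.29 − (-1.175)·10.452 = 12.571.

μ = 12.571, σ = 10.452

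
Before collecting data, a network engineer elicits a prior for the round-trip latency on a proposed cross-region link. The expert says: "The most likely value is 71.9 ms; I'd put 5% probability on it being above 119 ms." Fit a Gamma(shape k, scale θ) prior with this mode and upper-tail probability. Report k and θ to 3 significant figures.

k ≈ 12, θ ≈ 6.53

Gamma(k,θ) with k>1 has mode (k−1)θ, so θ = 71.9/(k−1).
Need P(X < 119) = 0.95 with θ tied to k this way. Start at k = 2, θ = 71.9: P(X<119) ≈ 0.493.
Too low — raise k to concentrate. Iterating converges to k ≈ 12.
Then θ = 71.9/(12−1) ≈ 6.53.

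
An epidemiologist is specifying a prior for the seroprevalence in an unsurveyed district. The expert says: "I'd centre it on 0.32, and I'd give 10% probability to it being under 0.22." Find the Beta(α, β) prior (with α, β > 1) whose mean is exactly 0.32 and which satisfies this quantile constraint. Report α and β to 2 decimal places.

α ≈ 10.74, β ≈ 22.83

With mean 0.32 fixed, write α = 0.32s, β = 0.68s where s = α+β.
Need P(θ < 0.22) = 0.1 under Beta(0.32s, 0.68s). Normal approximation: (q−m)/√(m(1−m)/s) ≈ z_{0.1} = -1.28, so s ≈ 0.32·0.68·(-1.28)²/(0.22−0.32)² = 35.7.
At s = 35.7: P(θ<0.22) ≈ 0.092. Adjusting to match 0.1 gives s ≈ 33.57.
So α = 0.32·33.57 ≈ 10.74, β = 0.68·33.57 ≈ 22.83.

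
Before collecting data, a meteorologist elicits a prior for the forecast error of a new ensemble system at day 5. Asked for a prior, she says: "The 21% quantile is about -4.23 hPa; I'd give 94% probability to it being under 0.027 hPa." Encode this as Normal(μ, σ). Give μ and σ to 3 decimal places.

For Normal(μ,σ), the p-quantile is μ + z_p·σ. Here z_{0.21} = -0.8064, z_{0.94} = 1.555.
So -4.23 = μ − 0.8064σ and 0.027 = μ + 1.555σ.
Subtracting: σ = (0.027 − -4.23)/(1.555 − (-0.8064)) = 1.803.
Then μ = -4.23 − (-0.8064)·1.803 = -2.776.

μ = -2.776, σ = 1.803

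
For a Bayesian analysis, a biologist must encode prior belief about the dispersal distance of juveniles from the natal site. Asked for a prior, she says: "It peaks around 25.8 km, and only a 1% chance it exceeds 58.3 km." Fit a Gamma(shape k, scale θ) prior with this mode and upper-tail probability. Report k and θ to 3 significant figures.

k ≈ 8.21, θ ≈ 3.58

Gamma(k,θ) with k>1 has mode (k−1)θ, so θ = 25.8/(k−1).
Need P(X < 58.3) = 0.99 with θ tied to k this way. Start at k = 2, θ = 25.8: P(X<58.3) ≈ 0.660.
Too low — raise k to concentrate. Iterating converges to k ≈ 8.21.
Then θ = 25.8/(8.21−1) ≈ 3.58.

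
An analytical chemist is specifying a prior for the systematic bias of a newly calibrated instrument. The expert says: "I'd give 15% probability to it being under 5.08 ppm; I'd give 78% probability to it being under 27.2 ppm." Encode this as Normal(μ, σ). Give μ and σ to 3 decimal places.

μ = 17.756, σ = 12.230

For Normal(μ,σ), the p-quantile is μ + z_p·σ. Here z_{0.15} = -1.036, z_{0.78} = 0.7722.
So 5.08 = μ − 1.036σ and 27.2 = μ + 0.7722σ.
Subtracting: σ = (27.2 − 5.08)/(0.7722 − (-1.036)) = 12.230.
Then μ = 5.08 − (-1.036)·12.230 = 17.756.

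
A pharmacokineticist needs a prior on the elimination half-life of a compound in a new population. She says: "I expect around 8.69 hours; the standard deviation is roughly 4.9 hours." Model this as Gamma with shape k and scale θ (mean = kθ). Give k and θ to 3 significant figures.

For Gamma(k, scale θ): mean = kθ, variance = kθ², so CV = 1/√k.
CV = SD/mean = 4.9/8.69 = 0.5639, hence k = 1/CV² = 3.15.
Then θ = mean/k = 8.69/3.15 = 2.76.

k ≈ 3.15, θ ≈ 2.76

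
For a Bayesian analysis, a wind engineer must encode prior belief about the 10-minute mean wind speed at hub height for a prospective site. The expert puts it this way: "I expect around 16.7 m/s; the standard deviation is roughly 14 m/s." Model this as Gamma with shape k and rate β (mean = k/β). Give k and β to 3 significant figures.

For Gamma(k, rate β): mean = k/β, variance = k/β², so CV = 1/√k.
CV = SD/mean = 14/16.7 = 0.8383, hence k = 1/CV² = 1.42.
Then β = k/mean = 1.42/16.7 = 0.0852.

k ≈ 1.42, β ≈ 0.0852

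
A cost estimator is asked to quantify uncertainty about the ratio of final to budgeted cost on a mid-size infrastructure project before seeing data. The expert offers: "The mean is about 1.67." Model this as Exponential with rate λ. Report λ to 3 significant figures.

Exponential mean = 1/λ, so λ = 1/1.67 = 0.599.

λ ≈ 0.599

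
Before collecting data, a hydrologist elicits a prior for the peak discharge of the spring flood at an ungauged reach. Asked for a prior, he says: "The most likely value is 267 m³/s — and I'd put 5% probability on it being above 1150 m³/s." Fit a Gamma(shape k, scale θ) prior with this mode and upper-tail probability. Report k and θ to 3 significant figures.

k ≈ 2.16, θ ≈ 230

Gamma(k,θ) with k>1 has mode (k−1)θ, so θ = 267/(k−1).
Need P(X < 1150) = 0.95 with θ tied to k this way. Start at k = 2, θ = 267: P(X<1150) ≈ 0.929.
Too low — raise k to concentrate. Iterating converges to k ≈ 2.16.
Then θ = 267/(2.16−1) ≈ 230.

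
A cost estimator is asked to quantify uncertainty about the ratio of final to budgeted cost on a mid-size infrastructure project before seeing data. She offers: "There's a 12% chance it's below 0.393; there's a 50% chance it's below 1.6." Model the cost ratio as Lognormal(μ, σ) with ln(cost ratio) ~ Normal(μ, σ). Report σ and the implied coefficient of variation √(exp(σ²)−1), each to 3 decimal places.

If T ~ Lognormal(μ,σ) then ln T ~ Normal(μ,σ), so the p-quantile of ln T is μ + z_p·σ.
ln(0.393) = -0.9339 and ln(1.6) = 0.47; z_{0.12} = -1.175, z_{0.5} = 0.
σ = (0.47 − -0.9339)/(0 − (-1.175)) = 1.195.
μ = -0.9339 − (-1.175)·1.195 = 0.470.
CV = √(exp(σ²)−1) = √(exp(1.4277)−1) = 1.780.

σ ≈ 1.195, CV ≈ 1.780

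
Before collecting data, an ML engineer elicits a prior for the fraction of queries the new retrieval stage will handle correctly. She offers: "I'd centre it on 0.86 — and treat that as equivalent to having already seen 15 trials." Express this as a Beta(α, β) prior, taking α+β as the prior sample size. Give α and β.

Under the effective-sample-size interpretation, Beta(α, β) has prior mean α/(α+β) and prior sample size α+β.
So α+β = 15 and α/(α+β) = 0.86, giving α = 0.86·15 = 12.9 and β = 15 − 12.9 = 2.1.

α = 12.9, β = 2.1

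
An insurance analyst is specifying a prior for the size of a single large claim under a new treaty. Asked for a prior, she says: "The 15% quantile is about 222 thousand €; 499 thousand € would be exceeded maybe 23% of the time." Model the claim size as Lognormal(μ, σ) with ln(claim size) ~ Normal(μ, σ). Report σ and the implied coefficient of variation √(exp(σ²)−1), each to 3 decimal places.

If T ~ Lognormal(μ,σ) then ln T ~ Normal(μ,σ), so the p-quantile of ln T is μ + z_p·σ.
ln(222) = 5.403 and ln(499) = 6.213; z_{0.15} = -1.036, z_{0.77} = 0.7388.
σ = (6.213 − 5.403)/(0.7388 − (-1.036)) = 0.456.
μ = 5.403 − (-1.036)·0.456 = 5.876.
CV = √(exp(σ²)−1) = √(exp(0.2081)−1) = 0.481.

σ ≈ 0.456, CV ≈ 0.481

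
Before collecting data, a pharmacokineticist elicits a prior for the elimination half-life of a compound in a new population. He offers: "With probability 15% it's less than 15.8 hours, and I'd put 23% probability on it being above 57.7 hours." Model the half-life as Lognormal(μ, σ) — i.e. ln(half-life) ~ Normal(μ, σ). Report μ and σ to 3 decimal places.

μ ≈ 3.516, σ ≈ 0.730

If T ~ Lognormal(μ,σ) then ln T ~ Normal(μ,σ), so the p-quantile of ln T is μ + z_p·σ.
ln(15.8) = 2.76 and ln(57.7) = 4.055; z_{0.15} = -1.036, z_{0.77} = 0.7388.
σ = (4.055 − 2.76)/(0.7388 − (-1.036)) = 0.730.
μ = 2.76 − (-1.036)·0.730 = 3.516.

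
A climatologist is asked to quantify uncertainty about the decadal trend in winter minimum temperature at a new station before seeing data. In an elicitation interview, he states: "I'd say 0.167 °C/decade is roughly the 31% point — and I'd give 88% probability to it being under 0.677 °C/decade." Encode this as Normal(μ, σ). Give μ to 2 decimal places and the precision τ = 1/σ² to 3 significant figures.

μ = 0.32, τ = 10.7

For Normal(μ,σ), the p-quantile is μ + z_p·σ. Here z_{0.31} = -0.4959, z_{0.88} = 1.175.
So 0.167 = μ − 0.4959σ and 0.677 = μ + 1.175σ.
Subtracting: σ = (0.677 − 0.167)/(1.175 − (-0.4959)) = 0.31.
Then μ = 0.167 − (-0.4959)·0.31 = 0.32.
Precision τ = 1/σ² = 1/0.3052² = 10.7.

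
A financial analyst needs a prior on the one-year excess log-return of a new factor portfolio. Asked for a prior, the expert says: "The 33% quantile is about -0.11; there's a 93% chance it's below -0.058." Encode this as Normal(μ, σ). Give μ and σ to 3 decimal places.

μ = -0.098, σ = 0.027

The p-quantile of Normal(μ,σ) is μ + z_p·σ, with z_{0.33} = -0.4399 and z_{0.93} = 1.476.
Eliminate σ: μ = (z₂·x₁ − z₁·x₂)/(z₂ − z₁) = (1.476·-0.11 − (-0.4399)·-0.058)/1.916 = -0.098.
Then σ = (x₂ − x₁)/(z₂ − z₁) = (-0.058 − -0.11)/1.916 = 0.027.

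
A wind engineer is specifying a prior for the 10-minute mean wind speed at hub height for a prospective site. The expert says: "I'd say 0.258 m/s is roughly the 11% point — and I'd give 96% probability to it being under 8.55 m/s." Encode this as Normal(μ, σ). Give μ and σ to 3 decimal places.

μ = 3.674, σ = 2.785

The p-quantile of Normal(μ,σ) is μ + z_p·σ, with z_{0.11} = -1.227 and z_{0.96} = 1.751.
Eliminate σ: μ = (z₂·x₁ − z₁·x₂)/(z₂ − z₁) = (1.751·0.258 − (-1.227)·8.55)/2.977 = 3.674.
Then σ = (x₂ − x₁)/(z₂ − z₁) = (8.55 − 0.258)/2.977 = 2.785.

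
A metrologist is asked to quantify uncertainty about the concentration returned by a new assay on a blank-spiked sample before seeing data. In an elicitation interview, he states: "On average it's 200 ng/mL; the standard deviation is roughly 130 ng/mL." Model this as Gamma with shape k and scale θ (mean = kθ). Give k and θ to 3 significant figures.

For Gamma(k, scale θ): mean = kθ, variance = kθ², so CV = 1/√k.
CV = SD/mean = 130/200 = 0.65, hence k = 1/CV² = 2.37.
Then θ = mean/k = 200/2.37 = 84.5.

k ≈ 2.37, θ ≈ 84.5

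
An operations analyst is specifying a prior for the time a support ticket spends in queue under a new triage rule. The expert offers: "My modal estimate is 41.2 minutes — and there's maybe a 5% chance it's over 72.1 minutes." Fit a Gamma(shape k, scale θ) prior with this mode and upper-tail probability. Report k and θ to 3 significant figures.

k ≈ 9.91, θ ≈ 4.63

Gamma(k,θ) with k>1 has mode (k−1)θ, so θ = 41.2/(k−1).
Need P(X < 72.1) = 0.95 with θ tied to k this way. Start at k = 2, θ = 41.2: P(X<72.1) ≈ 0.522.
Too low — raise k to concentrate. Iterating converges to k ≈ 9.91.
Then θ = 41.2/(9.91−1) ≈ 4.63.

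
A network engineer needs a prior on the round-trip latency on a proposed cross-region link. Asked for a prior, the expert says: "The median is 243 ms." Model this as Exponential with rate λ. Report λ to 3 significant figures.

Exponential median = ln 2 / λ, so λ = ln 2 / 243.0 = 0.00285.

λ ≈ 0.00285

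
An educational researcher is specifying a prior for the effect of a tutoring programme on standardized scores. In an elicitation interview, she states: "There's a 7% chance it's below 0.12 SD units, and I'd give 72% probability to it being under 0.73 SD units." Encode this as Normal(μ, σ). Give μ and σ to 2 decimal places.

μ = 0.56, σ = 0.30

For Normal(μ,σ), the p-quantile is μ + z_p·σ. Here z_{0.07} = -1.476, z_{0.72} = 0.5828.
So 0.12 = μ − 1.476σ and 0.73 = μ + 0.5828σ.
Subtracting: σ = (0.73 − 0.12)/(0.5828 − (-1.476)) = 0.30.
Then μ = 0.12 − (-1.476)·0.30 = 0.56.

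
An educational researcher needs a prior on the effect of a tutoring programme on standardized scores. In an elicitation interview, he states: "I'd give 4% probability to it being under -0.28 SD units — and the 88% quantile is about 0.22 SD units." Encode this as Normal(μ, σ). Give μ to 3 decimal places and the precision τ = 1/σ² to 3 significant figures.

μ = 0.019, τ = 34.2

The p-quantile of Normal(μ,σ) is μ + z_p·σ, with z_{0.04} = -1.751 and z_{0.88} = 1.175.
Eliminate σ: μ = (z₂·x₁ − z₁·x₂)/(z₂ − z₁) = (1.175·-0.28 − (-1.751)·0.22)/2.926 = 0.019.
Then σ = (x₂ − x₁)/(z₂ − z₁) = (0.22 − -0.28)/2.926 = 0.171.
Precision τ = 1/σ² = 1/0.1709² = 34.2.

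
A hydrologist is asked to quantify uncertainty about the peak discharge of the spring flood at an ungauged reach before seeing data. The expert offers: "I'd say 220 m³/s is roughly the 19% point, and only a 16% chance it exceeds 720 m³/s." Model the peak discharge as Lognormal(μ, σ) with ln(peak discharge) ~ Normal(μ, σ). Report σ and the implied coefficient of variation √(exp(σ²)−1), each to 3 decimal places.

If T ~ Lognormal(μ,σ) then ln T ~ Normal(μ,σ), so the p-quantile of ln T is μ + z_p·σ.
ln(220) = 5.394 and ln(720) = 6.579; z_{0.19} = -0.8779, z_{0.84} = 0.9945.
σ = (6.579 − 5.394)/(0.9945 − (-0.8779)) = 0.633.
μ = 5.394 − (-0.8779)·0.633 = 5.950.
CV = √(exp(σ²)−1) = √(exp(0.4010)−1) = 0.702.

σ ≈ 0.633, CV ≈ 0.702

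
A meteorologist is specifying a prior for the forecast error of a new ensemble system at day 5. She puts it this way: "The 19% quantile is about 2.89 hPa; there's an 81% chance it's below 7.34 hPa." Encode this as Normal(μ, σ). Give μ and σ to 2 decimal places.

μ = 5.11, σ = 2.53

The p-quantile of Normal(μ,σ) is μ + z_p·σ, with z_{0.19} = -0.8779 and z_{0.81} = 0.8779.
Eliminate σ: μ = (z₂·x₁ − z₁·x₂)/(z₂ − z₁) = (0.8779·2.89 − (-0.8779)·7.34)/1.756 = 5.11.
Then σ = (x₂ − x₁)/(z₂ − z₁) = (7.34 − 2.89)/1.756 = 2.53.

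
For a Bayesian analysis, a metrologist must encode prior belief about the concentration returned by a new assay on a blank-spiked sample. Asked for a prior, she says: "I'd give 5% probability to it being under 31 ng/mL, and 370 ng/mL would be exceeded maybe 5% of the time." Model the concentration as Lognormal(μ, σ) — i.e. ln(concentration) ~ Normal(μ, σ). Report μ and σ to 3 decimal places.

μ ≈ 4.674, σ ≈ 0.754

If T ~ Lognormal(μ,σ) then ln T ~ Normal(μ,σ), so the p-quantile of ln T is μ + z_p·σ.
ln(31) = 3.434 and ln(370) = 5.914; z_{0.05} = -1.645, z_{0.95} = 1.645.
σ = (5.914 − 3.434)/(1.645 − (-1.645)) = 0.754.
μ = 3.434 − (-1.645)·0.754 = 4.674.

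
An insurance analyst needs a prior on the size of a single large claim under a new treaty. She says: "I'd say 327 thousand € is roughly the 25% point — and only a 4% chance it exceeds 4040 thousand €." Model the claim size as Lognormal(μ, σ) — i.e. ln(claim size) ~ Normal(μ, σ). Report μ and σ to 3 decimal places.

μ ≈ 6.489, σ ≈ 1.037

If T ~ Lognormal(μ,σ) then ln T ~ Normal(μ,σ), so the p-quantile of ln T is μ + z_p·σ.
ln(327) = 5.79 and ln(4040) = 8.304; z_{0.25} = -0.6745, z_{0.96} = 1.751.
σ = (8.304 − 5.79)/(1.751 − (-0.6745)) = 1.037.
μ = 5.79 − (-0.6745)·1.037 = 6.489.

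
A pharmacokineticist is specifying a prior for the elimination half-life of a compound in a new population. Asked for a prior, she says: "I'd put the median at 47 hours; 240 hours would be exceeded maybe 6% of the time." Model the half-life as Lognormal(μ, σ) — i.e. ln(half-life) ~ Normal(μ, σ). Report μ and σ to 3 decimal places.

μ ≈ 3.850, σ ≈ 1.049

If T ~ Lognormal(μ,σ) then ln T ~ Normal(μ,σ), so the p-quantile of ln T is μ + z_p·σ.
ln(47) = 3.85 and ln(240) = 5.481; z_{0.5} = 0, z_{0.94} = 1.555.
σ = (5.481 − 3.85)/(1.555 − (0)) = 1.049.
μ = 3.85 − (0)·1.049 = 3.850.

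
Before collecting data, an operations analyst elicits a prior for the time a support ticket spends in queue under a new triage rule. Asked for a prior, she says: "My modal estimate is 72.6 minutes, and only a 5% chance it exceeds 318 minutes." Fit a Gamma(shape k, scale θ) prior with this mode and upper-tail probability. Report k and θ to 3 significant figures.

Gamma(k,θ) with k>1 has mode (k−1)θ, so θ = 72.6/(k−1).
Need P(X < 318) = 0.95 with θ tied to k this way. Start at k = 2, θ = 72.6: P(X<318) ≈ 0.933.
Too low — raise k to concentrate. Iterating converges to k ≈ 2.13.
Then θ = 72.6/(2.13−1) ≈ 64.2.

k ≈ 2.13, θ ≈ 64.2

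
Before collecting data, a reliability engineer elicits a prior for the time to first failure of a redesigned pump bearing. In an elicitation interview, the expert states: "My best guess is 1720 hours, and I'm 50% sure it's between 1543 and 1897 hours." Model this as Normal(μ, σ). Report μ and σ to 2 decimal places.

A symmetric 50% interval runs μ ± z·σ with z = 0.6745.
Half-width = 177, so σ = 177/0.6745 = 262.42.
μ is the stated best guess, 1720.00.

μ = 1720.00, σ = 262.42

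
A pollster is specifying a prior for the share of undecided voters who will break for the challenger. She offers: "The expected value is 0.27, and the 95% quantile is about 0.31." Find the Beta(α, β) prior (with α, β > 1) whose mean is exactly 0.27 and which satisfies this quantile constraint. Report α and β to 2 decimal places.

α ≈ 93.20, β ≈ 251.99

With mean 0.27 fixed, write α = 0.27s, β = 0.73s where s = α+β.
Need P(θ < 0.31) = 0.95 under Beta(0.27s, 0.73s). Normal approximation: (q−m)/√(m(1−m)/s) ≈ z_{0.95} = 1.64, so s ≈ 0.27·0.73·(1.64)²/(0.31−0.27)² = 333.3.
At s = 333.3: P(θ<0.31) ≈ 0.947. Adjusting to match 0.95 gives s ≈ 345.19.
So α = 0.27·345.19 ≈ 93.20, β = 0.73·345.19 ≈ 251.99.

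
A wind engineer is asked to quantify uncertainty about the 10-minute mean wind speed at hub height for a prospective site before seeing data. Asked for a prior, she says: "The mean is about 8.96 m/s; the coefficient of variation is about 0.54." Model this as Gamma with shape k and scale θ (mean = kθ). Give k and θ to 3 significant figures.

For Gamma(k, scale θ): mean = kθ, variance = kθ², so CV = 1/√k.
CV = 0.54, hence k = 1/CV² = 3.43.
Then θ = mean/k = 8.96/3.43 = 2.61.

k ≈ 3.43, θ ≈ 2.61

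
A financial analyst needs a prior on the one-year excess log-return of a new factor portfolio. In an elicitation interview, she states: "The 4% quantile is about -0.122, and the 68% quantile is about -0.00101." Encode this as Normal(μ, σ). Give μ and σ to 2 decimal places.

For Normal(μ,σ), the p-quantile is μ + z_p·σ. Here z_{0.04} = -1.751, z_{0.68} = 0.4677.
So -0.122 = μ − 1.751σ and -0.00101 = μ + 0.4677σ.
Subtracting: σ = (-0.00101 − -0.122)/(0.4677 − (-1.751)) = 0.05.
Then μ = -0.122 − (-1.751)·0.05 = -0.03.

μ = -0.03, σ = 0.05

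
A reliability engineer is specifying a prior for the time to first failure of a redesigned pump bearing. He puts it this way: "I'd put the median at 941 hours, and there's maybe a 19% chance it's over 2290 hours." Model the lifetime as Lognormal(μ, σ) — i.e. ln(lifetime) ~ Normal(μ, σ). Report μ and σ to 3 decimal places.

μ ≈ 6.847, σ ≈ 1.013

If T ~ Lognormal(μ,σ) then ln T ~ Normal(μ,σ), so the p-quantile of ln T is μ + z_p·σ.
ln(941) = 6.847 and ln(2290) = 7.736; z_{0.5} = 0, z_{0.81} = 0.8779.
σ = (7.736 − 6.847)/(0.8779 − (0)) = 1.013.
μ = 6.847 − (0)·1.013 = 6.847.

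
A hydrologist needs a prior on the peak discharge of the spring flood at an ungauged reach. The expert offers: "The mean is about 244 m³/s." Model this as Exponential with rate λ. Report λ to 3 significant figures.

Exponential mean = 1/λ, so λ = 1/244.0 = 0.0041.

λ ≈ 0.0041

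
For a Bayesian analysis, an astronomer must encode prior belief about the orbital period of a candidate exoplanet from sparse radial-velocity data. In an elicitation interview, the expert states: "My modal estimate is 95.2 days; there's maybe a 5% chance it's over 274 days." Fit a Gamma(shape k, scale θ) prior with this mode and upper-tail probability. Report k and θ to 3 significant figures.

k ≈ 3.39, θ ≈ 39.9

Gamma(k,θ) with k>1 has mode (k−1)θ, so θ = 95.2/(k−1).
Need P(X < 274) = 0.95 with θ tied to k this way. Start at k = 2, θ = 95.2: P(X<274) ≈ 0.782.
Too low — raise k to concentrate. Iterating converges to k ≈ 3.39.
Then θ = 95.2/(3.39−1) ≈ 39.9.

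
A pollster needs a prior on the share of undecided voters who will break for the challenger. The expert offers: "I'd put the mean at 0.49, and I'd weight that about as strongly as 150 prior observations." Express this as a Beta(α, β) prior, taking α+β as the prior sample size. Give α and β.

α = 73.5, β = 76.5

Under the effective-sample-size interpretation, Beta(α, β) has prior mean α/(α+β) and prior sample size α+β.
So α+β = 150 and α/(α+β) = 0.49, giving α = 0.49·150 = 73.5 and β = 150 − 73.5 = 76.5.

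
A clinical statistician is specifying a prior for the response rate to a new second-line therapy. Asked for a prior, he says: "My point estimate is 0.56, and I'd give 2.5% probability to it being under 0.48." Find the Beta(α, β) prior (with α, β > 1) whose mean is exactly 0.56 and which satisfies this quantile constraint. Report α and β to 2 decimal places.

α ≈ 83.61, β ≈ 65.70

With mean 0.56 fixed, write α = 0.56s, β = 0.44s where s = α+β.
Need P(θ < 0.48) = 0.025 under Beta(0.56s, 0.44s). Normal approximation: (q−m)/√(m(1−m)/s) ≈ z_{0.025} = -1.96, so s ≈ 0.56·0.44·(-1.96)²/(0.48−0.56)² = 147.9.
At s = 147.9: P(θ<0.48) ≈ 0.026. Adjusting to match 0.025 gives s ≈ 149.31.
So α = 0.56·149.31 ≈ 83.61, β = 0.44·149.31 ≈ 65.70.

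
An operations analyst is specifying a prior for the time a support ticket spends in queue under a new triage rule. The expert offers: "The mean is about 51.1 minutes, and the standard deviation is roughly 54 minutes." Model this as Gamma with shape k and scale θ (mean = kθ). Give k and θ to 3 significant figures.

k ≈ 0.895, θ ≈ 57.1

For Gamma(k, scale θ): mean = kθ, variance = kθ², so CV = 1/√k.
CV = SD/mean = 54/51.1 = 1.057, hence k = 1/CV² = 0.895.
Then θ = mean/k = 51.1/0.895 = 57.1.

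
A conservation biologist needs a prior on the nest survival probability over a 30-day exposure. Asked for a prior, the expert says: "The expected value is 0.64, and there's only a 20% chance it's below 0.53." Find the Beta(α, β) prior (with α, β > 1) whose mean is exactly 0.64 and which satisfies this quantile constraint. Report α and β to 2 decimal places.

With mean 0.64 fixed, write α = 0.64s, β = 0.36s where s = α+β.
Need P(θ < 0.53) = 0.2 under Beta(0.64s, 0.36s). Normal approximation: (q−m)/√(m(1−m)/s) ≈ z_{0.2} = -0.842, so s ≈ 0.64·0.36·(-0.842)²/(0.53−0.64)² = 13.5.
At s = 13.5: P(θ<0.53) ≈ 0.196. Adjusting to match 0.2 gives s ≈ 13.05.
So α = 0.64·13.05 ≈ 8.35, β = 0.36·13.05 ≈ 4.70.

α ≈ 8.35, β ≈ 4.70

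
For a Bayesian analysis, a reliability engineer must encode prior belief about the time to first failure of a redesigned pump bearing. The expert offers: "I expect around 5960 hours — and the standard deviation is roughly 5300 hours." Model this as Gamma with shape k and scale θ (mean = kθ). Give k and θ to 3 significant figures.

k ≈ 1.26, θ ≈ 4710

For Gamma(k, scale θ): mean = kθ, variance = kθ², so CV = 1/√k.
CV = SD/mean = 5300/5960 = 0.8893, hence k = 1/CV² = 1.26.
Then θ = mean/k = 5960/1.26 = 4710.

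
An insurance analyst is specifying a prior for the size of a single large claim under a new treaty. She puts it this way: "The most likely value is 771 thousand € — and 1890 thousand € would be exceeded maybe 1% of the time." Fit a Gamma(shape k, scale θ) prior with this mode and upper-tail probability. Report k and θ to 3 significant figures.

k ≈ 6.86, θ ≈ 132

Gamma(k,θ) with k>1 has mode (k−1)θ, so θ = 771/(k−1).
Need P(X < 1890) = 0.99 with θ tied to k this way. Start at k = 2, θ = 771: P(X<1890) ≈ 0.703.
Too low — raise k to concentrate. Iterating converges to k ≈ 6.86.
Then θ = 771/(6.86−1) ≈ 132.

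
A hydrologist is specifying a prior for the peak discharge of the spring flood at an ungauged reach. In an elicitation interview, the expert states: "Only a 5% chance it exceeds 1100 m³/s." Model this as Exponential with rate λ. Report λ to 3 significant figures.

P(T > 1100.0) = e^(−λ·1100.0) = 0.05, so λ = −ln(0.05)/1100.0 = 0.00272.

λ ≈ 0.00272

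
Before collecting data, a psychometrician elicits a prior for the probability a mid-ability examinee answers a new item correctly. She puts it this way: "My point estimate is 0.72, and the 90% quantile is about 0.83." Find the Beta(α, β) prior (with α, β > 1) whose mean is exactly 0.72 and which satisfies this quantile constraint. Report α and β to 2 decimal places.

With mean 0.72 fixed, write α = 0.72s, β = 0.28s where s = α+β.
Need P(θ < 0.83) = 0.9 under Beta(0.72s, 0.28s). Normal approximation: (q−m)/√(m(1−m)/s) ≈ z_{0.9} = 1.28, so s ≈ 0.72·0.28·(1.28)²/(0.83−0.72)² = 27.4.
At s = 27.4: P(θ<0.83) ≈ 0.912. Adjusting to match 0.9 gives s ≈ 24.84.
So α = 0.72·24.84 ≈ 17.88, β = 0.28·24.84 ≈ 6.95.

α ≈ 17.88, β ≈ 6.95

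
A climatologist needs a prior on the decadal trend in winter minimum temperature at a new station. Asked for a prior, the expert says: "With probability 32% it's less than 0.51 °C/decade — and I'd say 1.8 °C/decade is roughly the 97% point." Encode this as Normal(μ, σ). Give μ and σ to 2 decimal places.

μ = 0.77, σ = 0.55

For Normal(μ,σ), the p-quantile is μ + z_p·σ. Here z_{0.32} = -0.4677, z_{0.97} = 1.881.
So 0.51 = μ − 0.4677σ and 1.8 = μ + 1.881σ.
Subtracting: σ = (1.8 − 0.51)/(1.881 − (-0.4677)) = 0.55.
Then μ = 0.51 − (-0.4677)·0.55 = 0.77.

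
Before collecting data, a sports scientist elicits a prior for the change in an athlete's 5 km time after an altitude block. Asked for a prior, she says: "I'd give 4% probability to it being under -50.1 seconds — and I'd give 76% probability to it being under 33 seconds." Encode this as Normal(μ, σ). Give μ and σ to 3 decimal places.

The p-quantile of Normal(μ,σ) is μ + z_p·σ, with z_{0.04} = -1.751 and z_{0.76} = 0.7063.
Eliminate σ: μ = (z₂·x₁ − z₁·x₂)/(z₂ − z₁) = (0.7063·-50.1 − (-1.751)·33)/2.457 = 9.112.
Then σ = (x₂ − x₁)/(z₂ − z₁) = (33 − -50.1)/2.457 = 33.822.

μ = 9.112, σ = 33.822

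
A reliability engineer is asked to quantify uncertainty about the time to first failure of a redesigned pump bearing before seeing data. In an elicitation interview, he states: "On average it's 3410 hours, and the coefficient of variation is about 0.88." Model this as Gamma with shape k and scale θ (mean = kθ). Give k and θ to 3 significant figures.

For Gamma(k, scale θ): mean = kθ, variance = kθ², so CV = 1/√k.
CV = 0.88, hence k = 1/CV² = 1.29.
Then θ = mean/k = 3410/1.29 = 2640.

k ≈ 1.29, θ ≈ 2640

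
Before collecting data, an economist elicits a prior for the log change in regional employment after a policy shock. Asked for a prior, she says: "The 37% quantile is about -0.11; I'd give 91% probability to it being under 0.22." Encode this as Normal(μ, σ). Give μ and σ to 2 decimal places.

The p-quantile of Normal(μ,σ) is μ + z_p·σ, with z_{0.37} = -0.3319 and z_{0.91} = 1.341.
Eliminate σ: μ = (z₂·x₁ − z₁·x₂)/(z₂ − z₁) = (1.341·-0.11 − (-0.3319)·0.22)/1.673 = -0.04.
Then σ = (x₂ − x₁)/(z₂ − z₁) = (0.22 − -0.11)/1.673 = 0.20.

μ = -0.04, σ = 0.20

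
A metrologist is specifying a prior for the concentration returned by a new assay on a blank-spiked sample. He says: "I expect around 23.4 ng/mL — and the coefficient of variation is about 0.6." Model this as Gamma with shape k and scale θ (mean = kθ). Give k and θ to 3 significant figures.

k ≈ 2.78, θ ≈ 8.42

For Gamma(k, scale θ): mean = kθ, variance = kθ², so CV = 1/√k.
CV = 0.6, hence k = 1/CV² = 2.78.
Then θ = mean/k = 23.4/2.78 = 8.42.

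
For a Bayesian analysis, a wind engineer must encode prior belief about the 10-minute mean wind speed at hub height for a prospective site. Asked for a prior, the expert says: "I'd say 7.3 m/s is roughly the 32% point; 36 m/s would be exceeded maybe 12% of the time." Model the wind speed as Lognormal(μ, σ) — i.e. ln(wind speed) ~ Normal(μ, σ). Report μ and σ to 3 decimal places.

If T ~ Lognormal(μ,σ) then ln T ~ Normal(μ,σ), so the p-quantile of ln T is μ + z_p·σ.
ln(7.3) = 1.988 and ln(36) = 3.584; z_{0.32} = -0.4677, z_{0.88} = 1.175.
σ = (3.584 − 1.988)/(1.175 − (-0.4677)) = 0.971.
μ = 1.988 − (-0.4677)·0.971 = 2.442.

μ ≈ 2.442, σ ≈ 0.971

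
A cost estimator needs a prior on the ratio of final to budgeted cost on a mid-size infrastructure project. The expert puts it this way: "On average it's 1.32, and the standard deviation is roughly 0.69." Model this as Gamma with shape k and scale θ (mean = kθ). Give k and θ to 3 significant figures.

For Gamma(k, scale θ): mean = kθ, variance = kθ², so CV = 1/√k.
CV = SD/mean = 0.69/1.32 = 0.5227, hence k = 1/CV² = 3.66.
Then θ = mean/k = 1.32/3.66 = 0.361.

k ≈ 3.66, θ ≈ 0.361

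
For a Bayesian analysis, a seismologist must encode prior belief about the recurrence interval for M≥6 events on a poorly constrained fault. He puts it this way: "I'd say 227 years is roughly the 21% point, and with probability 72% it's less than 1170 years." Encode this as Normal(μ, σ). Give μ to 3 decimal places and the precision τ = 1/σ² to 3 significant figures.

μ = 774.380, τ = 2.17e-06

The p-quantile of Normal(μ,σ) is μ + z_p·σ, with z_{0.21} = -0.8064 and z_{0.72} = 0.5828.
Eliminate σ: μ = (z₂·x₁ − z₁·x₂)/(z₂ − z₁) = (0.5828·227 − (-0.8064)·1170)/1.389 = 774.380.
Then σ = (x₂ − x₁)/(z₂ − z₁) = (1170 − 227)/1.389 = 678.777.
Precision τ = 1/σ² = 1/678.8² = 2.17e-06.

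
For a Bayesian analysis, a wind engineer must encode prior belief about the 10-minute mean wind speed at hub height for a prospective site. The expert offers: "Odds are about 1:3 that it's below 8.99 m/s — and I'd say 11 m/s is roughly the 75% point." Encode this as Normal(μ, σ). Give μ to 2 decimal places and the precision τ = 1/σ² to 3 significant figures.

The p-quantile of Normal(μ,σ) is μ + z_p·σ, with z_{0.25} = -0.6745 and z_{0.75} = 0.6745.
Eliminate σ: μ = (z₂·x₁ − z₁·x₂)/(z₂ − z₁) = (0.6745·8.99 − (-0.6745)·11)/1.349 = 10.00.
Then σ = (x₂ − x₁)/(z₂ − z₁) = (11 − 8.99)/1.349 = 1.49.
Precision τ = 1/σ² = 1/1.49² = 0.45.

μ = 10.00, τ = 0.45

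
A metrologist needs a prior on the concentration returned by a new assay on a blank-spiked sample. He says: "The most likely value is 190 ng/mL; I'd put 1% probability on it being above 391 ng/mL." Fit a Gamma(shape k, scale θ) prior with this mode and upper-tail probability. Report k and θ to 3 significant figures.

k ≈ 10.4, θ ≈ 20.3

Gamma(k,θ) with k>1 has mode (k−1)θ, so θ = 190/(k−1).
Need P(X < 391) = 0.99 with θ tied to k this way. Start at k = 2, θ = 190: P(X<391) ≈ 0.609.
Too low — raise k to concentrate. Iterating converges to k ≈ 10.4.
Then θ = 190/(10.4−1) ≈ 20.3.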